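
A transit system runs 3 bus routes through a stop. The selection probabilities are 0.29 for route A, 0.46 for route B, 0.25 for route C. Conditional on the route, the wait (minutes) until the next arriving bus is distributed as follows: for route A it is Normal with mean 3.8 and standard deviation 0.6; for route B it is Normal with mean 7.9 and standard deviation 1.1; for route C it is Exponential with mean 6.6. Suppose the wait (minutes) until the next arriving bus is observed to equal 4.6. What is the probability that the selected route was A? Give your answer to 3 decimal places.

0.793

Likelihoods f(4.6 | ·): A: 0.27335; B: 0.00402895; C: 0.0754685.
Posterior ∝ prior × likelihood. Numerator for A: 0.29·0.27335 = 0.0792715.
Normalizing constant: 0.29·0.27335 + 0.46·0.00402895 + 0.25·0.0754685 = 0.099992.
P(A | observation) = 0.0792715 / 0.099992 = 0.792779.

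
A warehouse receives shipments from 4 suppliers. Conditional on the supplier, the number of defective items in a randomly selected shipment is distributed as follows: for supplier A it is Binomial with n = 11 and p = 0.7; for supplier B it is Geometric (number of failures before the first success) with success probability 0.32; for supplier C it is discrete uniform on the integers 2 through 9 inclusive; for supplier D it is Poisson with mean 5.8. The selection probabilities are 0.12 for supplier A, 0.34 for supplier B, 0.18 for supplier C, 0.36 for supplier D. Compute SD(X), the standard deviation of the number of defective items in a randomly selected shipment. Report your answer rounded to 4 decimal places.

3.0745

Per component, A: μ=7.7, E[X²]=61.6; B: μ=2.125, E[X²]=11.1562; C: μ=5.5, E[X²]=35.5; D: μ=5.8, E[X²]=39.44.
E[X] = 0.12·7.7 + 0.34·2.125 + 0.18·5.5 + 0.36·5.8 = 4.7245.
E[X²] = 0.12·61.6 + 0.34·11.1562 + 0.18·35.5 + 0.36·39.44 = 31.7735.
Var(X) = E[X²] − (E[X])² = 31.7735 − 22.3209 = 9.45262.
SD(X) = √9.45262 = 3.07451.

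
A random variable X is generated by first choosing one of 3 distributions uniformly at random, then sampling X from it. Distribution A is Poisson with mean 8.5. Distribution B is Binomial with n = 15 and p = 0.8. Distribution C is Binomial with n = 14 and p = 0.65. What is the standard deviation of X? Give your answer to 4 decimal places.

Per component, A: μ=8.5, E[X²]=80.75; B: μ=12, E[X²]=146.4; C: μ=9.1, E[X²]=85.995.
E[X] = 0.333333·8.5 + 0.333333·12 + 0.333333·9.1 = 9.86667.
E[X²] = 0.333333·80.75 + 0.333333·146.4 + 0.333333·85.995 = 104.382.
Var(X) = E[X²] − (E[X])² = 104.382 − 97.3511 = 7.03056.
SD(X) = √7.03056 = 2.65152.

2.6515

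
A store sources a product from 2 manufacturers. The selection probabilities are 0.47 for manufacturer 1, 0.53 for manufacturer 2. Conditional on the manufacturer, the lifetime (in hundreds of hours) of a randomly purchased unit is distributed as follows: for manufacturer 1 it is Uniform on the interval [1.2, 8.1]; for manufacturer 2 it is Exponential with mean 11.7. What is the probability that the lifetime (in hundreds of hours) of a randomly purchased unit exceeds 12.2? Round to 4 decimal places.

Conditional on each manufacturer, P(X > 12.2): 1: 0; 2: 0.352489.
By total probability, P(X > 12.2) = 0.47·0 + 0.53·0.352489 = 0.186819.

0.1868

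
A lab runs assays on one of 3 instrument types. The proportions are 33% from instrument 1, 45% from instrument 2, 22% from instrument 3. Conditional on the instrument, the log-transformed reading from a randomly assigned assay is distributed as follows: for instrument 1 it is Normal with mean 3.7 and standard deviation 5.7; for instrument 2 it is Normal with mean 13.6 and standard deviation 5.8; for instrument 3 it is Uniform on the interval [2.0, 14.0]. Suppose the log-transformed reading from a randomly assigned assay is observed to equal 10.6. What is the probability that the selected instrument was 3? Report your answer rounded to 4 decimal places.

0.3244

Likelihoods f(10.6 | ·): 1: 0.0336382; 2: 0.0601709; 3: 0.0833333.
Posterior ∝ prior × likelihood. Numerator for 3: 0.22·0.0833333 = 0.0183333.
Normalizing constant: 0.33·0.0336382 + 0.45·0.0601709 + 0.22·0.0833333 = 0.0565109.
P(3 | observation) = 0.0183333 / 0.0565109 = 0.324421.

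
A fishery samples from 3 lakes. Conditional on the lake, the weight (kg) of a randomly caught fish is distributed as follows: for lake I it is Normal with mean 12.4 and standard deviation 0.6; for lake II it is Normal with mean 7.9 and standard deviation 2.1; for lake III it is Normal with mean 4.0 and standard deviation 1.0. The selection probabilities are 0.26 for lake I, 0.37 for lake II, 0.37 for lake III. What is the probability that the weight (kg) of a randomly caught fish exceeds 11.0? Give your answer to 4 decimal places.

0.2833

Conditional on each lake, P(X > 11.0): I: 0.990185; II: 0.0699464; III: 1.27987e-12.
By total probability, P(X > 11.0) = 0.26·0.990185 + 0.37·0.0699464 + 0.37·1.27987e-12 = 0.283328.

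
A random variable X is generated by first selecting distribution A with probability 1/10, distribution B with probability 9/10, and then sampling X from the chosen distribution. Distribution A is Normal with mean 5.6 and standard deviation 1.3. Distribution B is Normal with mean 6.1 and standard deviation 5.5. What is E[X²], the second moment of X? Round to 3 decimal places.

64.019

For each component E[X²] = Var + (mean)², giving A: 33.05; B: 67.46.
Overall E[X²] = 0.1·33.05 + 0.9·67.46 = 64.019.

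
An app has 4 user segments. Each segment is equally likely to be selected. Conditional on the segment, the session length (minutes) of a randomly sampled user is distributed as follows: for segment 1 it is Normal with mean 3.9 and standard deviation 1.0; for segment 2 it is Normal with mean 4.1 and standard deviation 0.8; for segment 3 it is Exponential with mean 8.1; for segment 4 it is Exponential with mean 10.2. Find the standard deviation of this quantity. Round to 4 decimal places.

7.0717

Per component, 1: μ=3.9, E[X²]=16.21; 2: μ=4.1, E[X²]=17.45; 3: μ=8.1, E[X²]=131.22; 4: μ=10.2, E[X²]=208.08.
E[X] = 0.25·3.9 + 0.25·4.1 + 0.25·8.1 + 0.25·10.2 = 6.575.
E[X²] = 0.25·16.21 + 0.25·17.45 + 0.25·131.22 + 0.25·208.08 = 93.24.
Var(X) = E[X²] − (E[X])² = 93.24 − 43.2306 = 50.0094.
SD(X) = √50.0094 = 7.07173.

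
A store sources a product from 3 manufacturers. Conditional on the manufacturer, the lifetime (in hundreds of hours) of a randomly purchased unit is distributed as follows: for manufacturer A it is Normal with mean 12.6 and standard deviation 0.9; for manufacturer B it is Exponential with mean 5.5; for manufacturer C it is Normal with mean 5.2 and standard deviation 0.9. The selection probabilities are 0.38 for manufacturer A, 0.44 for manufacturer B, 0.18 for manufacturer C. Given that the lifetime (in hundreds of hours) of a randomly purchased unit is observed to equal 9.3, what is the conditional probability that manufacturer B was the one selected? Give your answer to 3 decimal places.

Likelihoods f(9.3 | ·): A: 0.000533634; B: 0.0335185; C: 1.38099e-05.
Posterior ∝ prior × likelihood. Numerator for B: 0.44·0.0335185 = 0.0147481.
Normalizing constant: 0.38·0.000533634 + 0.44·0.0335185 + 0.18·1.38099e-05 = 0.0149534.
P(B | observation) = 0.0147481 / 0.0149534 = 0.986273.

0.986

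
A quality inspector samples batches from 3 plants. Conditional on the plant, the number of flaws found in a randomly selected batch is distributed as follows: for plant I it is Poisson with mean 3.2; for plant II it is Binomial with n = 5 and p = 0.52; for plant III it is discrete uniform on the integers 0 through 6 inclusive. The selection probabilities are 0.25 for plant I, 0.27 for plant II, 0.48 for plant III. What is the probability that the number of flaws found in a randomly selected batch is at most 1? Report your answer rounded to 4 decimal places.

Conditional on each plant, P(X ≤ 1): I: 0.171201; II: 0.163499; III: 0.285714.
By total probability, P(X ≤ 1) = 0.25·0.171201 + 0.27·0.163499 + 0.48·0.285714 = 0.224088.

0.2241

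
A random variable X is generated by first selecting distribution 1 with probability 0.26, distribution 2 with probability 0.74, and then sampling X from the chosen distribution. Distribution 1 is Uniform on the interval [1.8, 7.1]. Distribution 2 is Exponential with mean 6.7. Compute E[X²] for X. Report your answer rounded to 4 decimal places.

For each component E[X²] = Var + (mean)², giving 1: 22.1433; 2: 89.78.
Overall E[X²] = 0.26·22.1433 + 0.74·89.78 = 72.1945.

72.1945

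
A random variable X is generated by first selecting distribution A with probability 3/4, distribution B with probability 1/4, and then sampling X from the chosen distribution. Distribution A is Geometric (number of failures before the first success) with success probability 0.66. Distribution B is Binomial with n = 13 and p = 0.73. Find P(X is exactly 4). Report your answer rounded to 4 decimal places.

Conditional on each component, P(X = 4): A: 0.00881982; B: 0.00154836.
By total probability, P(X = 4) = 0.75·0.00881982 + 0.25·0.00154836 = 0.00700195.

0.0070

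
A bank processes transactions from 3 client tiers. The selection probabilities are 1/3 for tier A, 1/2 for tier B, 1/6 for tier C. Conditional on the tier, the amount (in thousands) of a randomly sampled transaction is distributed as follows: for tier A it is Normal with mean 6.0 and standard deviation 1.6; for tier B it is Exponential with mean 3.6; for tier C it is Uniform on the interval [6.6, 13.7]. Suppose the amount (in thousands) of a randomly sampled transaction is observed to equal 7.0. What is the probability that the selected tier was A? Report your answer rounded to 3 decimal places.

Likelihoods f(7.0 | ·): A: 0.205101; B: 0.0397407; C: 0.140845.
Posterior ∝ prior × likelihood. Numerator for A: 0.333333·0.205101 = 0.0683669.
Normalizing constant: 0.333333·0.205101 + 0.5·0.0397407 + 0.166667·0.140845 = 0.111711.
P(A | observation) = 0.0683669 / 0.111711 = 0.611995.

0.612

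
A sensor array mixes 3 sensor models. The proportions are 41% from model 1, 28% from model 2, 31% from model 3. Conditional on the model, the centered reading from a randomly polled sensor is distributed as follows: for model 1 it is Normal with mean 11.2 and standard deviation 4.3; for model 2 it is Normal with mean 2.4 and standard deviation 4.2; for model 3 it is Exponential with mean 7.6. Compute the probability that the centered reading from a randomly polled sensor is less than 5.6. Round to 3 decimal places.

Conditional on each model, P(X < 5.6): 1: 0.0964026; 2: 0.776942; 3: 0.521377.
By total probability, P(X < 5.6) = 0.41·0.0964026 + 0.28·0.776942 + 0.31·0.521377 = 0.418696.

0.419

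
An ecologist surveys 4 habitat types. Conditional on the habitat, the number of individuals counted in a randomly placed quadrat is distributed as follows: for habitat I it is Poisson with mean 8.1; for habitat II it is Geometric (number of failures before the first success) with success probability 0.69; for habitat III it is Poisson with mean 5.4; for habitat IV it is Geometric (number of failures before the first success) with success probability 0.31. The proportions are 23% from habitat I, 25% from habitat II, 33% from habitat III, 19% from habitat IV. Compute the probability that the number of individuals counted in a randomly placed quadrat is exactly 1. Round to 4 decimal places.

0.1027

Conditional on each habitat, P(X = 1): I: 0.00245867; II: 0.2139; III: 0.0243895; IV: 0.2139.
By total probability, P(X = 1) = 0.23·0.00245867 + 0.25·0.2139 + 0.33·0.0243895 + 0.19·0.2139 = 0.10273.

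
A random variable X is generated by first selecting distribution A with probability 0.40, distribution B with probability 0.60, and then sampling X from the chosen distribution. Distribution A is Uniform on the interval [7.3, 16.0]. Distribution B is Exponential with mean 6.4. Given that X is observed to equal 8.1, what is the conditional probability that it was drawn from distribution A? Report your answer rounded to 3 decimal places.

0.635

Likelihoods f(8.1 | ·): A: 0.114943; B: 0.0440723.
Posterior ∝ prior × likelihood. Numerator for A: 0.4·0.114943 = 0.045977.
Normalizing constant: 0.4·0.114943 + 0.6·0.0440723 = 0.0724204.
P(A | observation) = 0.045977 / 0.0724204 = 0.634863.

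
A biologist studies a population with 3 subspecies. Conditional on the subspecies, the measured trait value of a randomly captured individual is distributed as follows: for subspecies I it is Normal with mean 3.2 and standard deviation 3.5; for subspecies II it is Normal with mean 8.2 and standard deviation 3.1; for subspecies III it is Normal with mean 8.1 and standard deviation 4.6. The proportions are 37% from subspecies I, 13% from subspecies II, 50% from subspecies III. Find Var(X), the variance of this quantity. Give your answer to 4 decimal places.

Per component, I: μ=3.2, E[X²]=22.49; II: μ=8.2, E[X²]=76.85; III: μ=8.1, E[X²]=86.77.
E[X] = 0.37·3.2 + 0.13·8.2 + 0.5·8.1 = 6.3.
E[X²] = 0.37·22.49 + 0.13·76.85 + 0.5·86.77 = 61.6968.
Var(X) = E[X²] − (E[X])² = 61.6968 − 39.69 = 22.0068.

22.0068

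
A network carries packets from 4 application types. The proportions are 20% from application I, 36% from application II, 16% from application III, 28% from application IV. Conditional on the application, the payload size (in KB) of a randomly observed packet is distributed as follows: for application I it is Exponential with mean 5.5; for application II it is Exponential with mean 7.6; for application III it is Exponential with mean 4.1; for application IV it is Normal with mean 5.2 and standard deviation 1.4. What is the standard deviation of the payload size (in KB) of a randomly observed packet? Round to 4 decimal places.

Per component, I: μ=5.5, E[X²]=60.5; II: μ=7.6, E[X²]=115.52; III: μ=4.1, E[X²]=33.62; IV: μ=5.2, E[X²]=29.
E[X] = 0.2·5.5 + 0.36·7.6 + 0.16·4.1 + 0.28·5.2 = 5.948.
E[X²] = 0.2·60.5 + 0.36·115.52 + 0.16·33.62 + 0.28·29 = 67.1864.
Var(X) = E[X²] − (E[X])² = 67.1864 − 35.3787 = 31.8077.
SD(X) = √31.8077 = 5.63983.

5.6398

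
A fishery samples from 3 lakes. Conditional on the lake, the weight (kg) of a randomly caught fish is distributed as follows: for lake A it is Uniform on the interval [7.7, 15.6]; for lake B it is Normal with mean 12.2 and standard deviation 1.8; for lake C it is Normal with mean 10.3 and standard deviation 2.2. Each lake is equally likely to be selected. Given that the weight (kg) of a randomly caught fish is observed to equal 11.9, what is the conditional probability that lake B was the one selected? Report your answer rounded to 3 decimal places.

0.451

Likelihoods f(11.9 | ·): A: 0.126582; B: 0.218578; C: 0.139198.
Posterior ∝ prior × likelihood. Numerator for B: 0.333333·0.218578 = 0.0728592.
Normalizing constant: 0.333333·0.126582 + 0.333333·0.218578 + 0.333333·0.139198 = 0.161453.
P(B | observation) = 0.0728592 / 0.161453 = 0.451273.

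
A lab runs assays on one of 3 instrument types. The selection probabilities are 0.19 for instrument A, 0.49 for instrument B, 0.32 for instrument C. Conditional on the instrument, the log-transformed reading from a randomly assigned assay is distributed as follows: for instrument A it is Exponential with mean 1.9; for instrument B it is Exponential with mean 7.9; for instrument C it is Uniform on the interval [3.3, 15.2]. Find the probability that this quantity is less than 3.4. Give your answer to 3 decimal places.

Conditional on each instrument, P(X < 3.4): A: 0.832952; B: 0.349738; C: 0.00840336.
By total probability, P(X < 3.4) = 0.19·0.832952 + 0.49·0.349738 + 0.32·0.00840336 = 0.332322.

0.332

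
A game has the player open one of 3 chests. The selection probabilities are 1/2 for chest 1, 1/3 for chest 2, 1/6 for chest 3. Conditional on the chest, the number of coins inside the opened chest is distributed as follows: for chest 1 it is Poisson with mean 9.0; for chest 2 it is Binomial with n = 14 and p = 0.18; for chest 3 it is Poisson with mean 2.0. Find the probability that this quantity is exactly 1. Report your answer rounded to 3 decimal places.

0.109

Conditional on each chest, P(X = 1): 1: 0.00111069; 2: 0.190977; 3: 0.270671.
By total probability, P(X = 1) = 0.5·0.00111069 + 0.333333·0.190977 + 0.166667·0.270671 = 0.109326.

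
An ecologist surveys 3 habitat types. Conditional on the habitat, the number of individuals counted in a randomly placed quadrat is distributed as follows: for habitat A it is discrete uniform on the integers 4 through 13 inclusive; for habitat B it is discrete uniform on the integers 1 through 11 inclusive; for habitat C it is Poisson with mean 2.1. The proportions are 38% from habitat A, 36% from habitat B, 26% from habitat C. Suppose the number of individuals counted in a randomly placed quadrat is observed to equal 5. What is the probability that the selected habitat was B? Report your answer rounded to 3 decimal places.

0.401

Likelihoods P(X=5 | ·): A: 0.1; B: 0.0909091; C: 0.041677.
Posterior ∝ prior × likelihood. Numerator for B: 0.36·0.0909091 = 0.0327273.
Normalizing constant: 0.38·0.1 + 0.36·0.0909091 + 0.26·0.041677 = 0.0815633.
P(B | observation) = 0.0327273 / 0.0815633 = 0.40125.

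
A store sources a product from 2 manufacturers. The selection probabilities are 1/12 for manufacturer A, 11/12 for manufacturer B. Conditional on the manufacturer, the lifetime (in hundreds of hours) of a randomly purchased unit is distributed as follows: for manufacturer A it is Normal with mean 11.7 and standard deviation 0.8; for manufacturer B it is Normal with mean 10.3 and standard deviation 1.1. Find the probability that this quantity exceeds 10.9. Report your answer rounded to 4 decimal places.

0.3384

Conditional on each manufacturer, P(X > 10.9): A: 0.841345; B: 0.29272.
By total probability, P(X > 10.9) = 0.0833333·0.841345 + 0.916667·0.29272 = 0.338439.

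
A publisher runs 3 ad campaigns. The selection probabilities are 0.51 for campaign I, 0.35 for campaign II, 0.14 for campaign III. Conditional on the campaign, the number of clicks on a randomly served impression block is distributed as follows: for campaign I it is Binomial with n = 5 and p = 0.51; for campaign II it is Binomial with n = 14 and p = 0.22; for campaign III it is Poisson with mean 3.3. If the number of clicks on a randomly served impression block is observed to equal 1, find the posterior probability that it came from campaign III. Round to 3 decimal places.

Likelihoods P(X=1 | ·): I: 0.147002; II: 0.121837; III: 0.121714.
Posterior ∝ prior × likelihood. Numerator for III: 0.14·0.121714 = 0.01704.
Normalizing constant: 0.51·0.147002 + 0.35·0.121837 + 0.14·0.121714 = 0.134654.
P(III | observation) = 0.01704 / 0.134654 = 0.126546.

0.127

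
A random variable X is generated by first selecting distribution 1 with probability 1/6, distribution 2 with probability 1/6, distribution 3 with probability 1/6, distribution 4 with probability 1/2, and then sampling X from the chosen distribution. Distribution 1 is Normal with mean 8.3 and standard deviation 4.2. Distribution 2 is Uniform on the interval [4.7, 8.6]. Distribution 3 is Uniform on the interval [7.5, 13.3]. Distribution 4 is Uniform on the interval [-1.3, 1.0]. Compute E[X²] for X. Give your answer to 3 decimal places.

For each component E[X²] = Var + (mean)², giving 1: 86.53; 2: 45.49; 3: 110.963; 4: 0.463333.
Overall E[X²] = 0.166667·86.53 + 0.166667·45.49 + 0.166667·110.963 + 0.5·0.463333 = 40.7289.

40.729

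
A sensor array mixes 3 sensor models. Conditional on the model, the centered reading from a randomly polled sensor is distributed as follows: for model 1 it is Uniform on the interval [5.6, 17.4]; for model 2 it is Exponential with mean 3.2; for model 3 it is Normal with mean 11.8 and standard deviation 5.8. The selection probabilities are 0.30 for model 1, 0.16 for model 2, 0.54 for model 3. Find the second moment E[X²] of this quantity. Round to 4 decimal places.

139.7880

For each component E[X²] = Var + (mean)², giving 1: 143.853; 2: 20.48; 3: 172.88.
Overall E[X²] = 0.3·143.853 + 0.16·20.48 + 0.54·172.88 = 139.788.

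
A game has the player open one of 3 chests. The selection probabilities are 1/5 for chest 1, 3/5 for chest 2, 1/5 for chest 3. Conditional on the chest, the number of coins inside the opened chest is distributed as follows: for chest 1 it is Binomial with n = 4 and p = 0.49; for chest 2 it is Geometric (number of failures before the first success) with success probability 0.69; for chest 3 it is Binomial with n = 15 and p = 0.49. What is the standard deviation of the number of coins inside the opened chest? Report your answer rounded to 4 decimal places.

2.9139

Per component, 1: μ=1.96, E[X²]=4.8412; 2: μ=0.449275, E[X²]=0.852972; 3: μ=7.35, E[X²]=57.771.
E[X] = 0.2·1.96 + 0.6·0.449275 + 0.2·7.35 = 2.13157.
E[X²] = 0.2·4.8412 + 0.6·0.852972 + 0.2·57.771 = 13.0342.
Var(X) = E[X²] − (E[X])² = 13.0342 − 4.54357 = 8.49065.
SD(X) = √8.49065 = 2.91387.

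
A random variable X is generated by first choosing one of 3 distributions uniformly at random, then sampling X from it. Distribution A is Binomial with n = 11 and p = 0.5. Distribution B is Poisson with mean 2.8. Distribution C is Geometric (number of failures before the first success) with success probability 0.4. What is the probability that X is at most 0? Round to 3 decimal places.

0.154

Conditional on each component, P(X ≤ 0): A: 0.000488281; B: 0.0608101; C: 0.4.
By total probability, P(X ≤ 0) = 0.333333·0.000488281 + 0.333333·0.0608101 + 0.333333·0.4 = 0.153766.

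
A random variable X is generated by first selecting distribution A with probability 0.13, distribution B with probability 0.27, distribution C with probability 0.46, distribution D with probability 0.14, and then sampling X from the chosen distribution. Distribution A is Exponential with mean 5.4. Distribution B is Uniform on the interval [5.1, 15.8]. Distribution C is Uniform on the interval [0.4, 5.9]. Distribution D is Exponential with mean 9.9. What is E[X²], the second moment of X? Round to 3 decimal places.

For each component E[X²] = Var + (mean)², giving A: 58.32; B: 118.743; C: 12.4433; D: 196.02.
Overall E[X²] = 0.13·58.32 + 0.27·118.743 + 0.46·12.4433 + 0.14·196.02 = 72.809.

72.809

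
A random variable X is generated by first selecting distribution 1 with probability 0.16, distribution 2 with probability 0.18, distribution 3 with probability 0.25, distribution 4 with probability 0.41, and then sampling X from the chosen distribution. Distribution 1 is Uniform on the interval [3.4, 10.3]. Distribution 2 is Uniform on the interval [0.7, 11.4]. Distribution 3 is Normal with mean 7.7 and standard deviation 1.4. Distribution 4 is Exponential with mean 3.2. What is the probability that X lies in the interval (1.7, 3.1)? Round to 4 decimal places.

0.1091

Conditional on each component, P(1.7 < X < 3.1): 1: 0; 2: 0.130841; 3: 0.000499513; 4: 0.208312.
By total probability, P(1.7 < X < 3.1) = 0.16·0 + 0.18·0.130841 + 0.25·0.000499513 + 0.41·0.208312 = 0.109084.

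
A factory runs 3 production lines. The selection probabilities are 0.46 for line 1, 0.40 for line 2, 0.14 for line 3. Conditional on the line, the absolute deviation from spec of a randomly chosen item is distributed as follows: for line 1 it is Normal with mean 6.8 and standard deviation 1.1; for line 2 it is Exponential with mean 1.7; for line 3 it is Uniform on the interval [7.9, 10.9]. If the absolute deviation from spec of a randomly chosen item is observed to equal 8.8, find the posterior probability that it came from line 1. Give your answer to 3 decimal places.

0.400

Likelihoods f(8.8 | ·): 1: 0.0694505; 2: 0.0033223; 3: 0.333333.
Posterior ∝ prior × likelihood. Numerator for 1: 0.46·0.0694505 = 0.0319472.
Normalizing constant: 0.46·0.0694505 + 0.4·0.0033223 + 0.14·0.333333 = 0.0799428.
P(1 | observation) = 0.0319472 / 0.0799428 = 0.399626.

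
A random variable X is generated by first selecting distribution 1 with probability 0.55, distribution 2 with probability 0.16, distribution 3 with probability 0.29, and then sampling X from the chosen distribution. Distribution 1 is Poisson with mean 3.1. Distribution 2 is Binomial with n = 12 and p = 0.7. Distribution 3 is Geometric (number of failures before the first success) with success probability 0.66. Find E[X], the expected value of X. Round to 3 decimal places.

Component means — 1: 3.1; 2: 8.4; 3: 0.515152.
E[X] = 0.55·3.1 + 0.16·8.4 + 0.29·0.515152 = 3.19839.

3.198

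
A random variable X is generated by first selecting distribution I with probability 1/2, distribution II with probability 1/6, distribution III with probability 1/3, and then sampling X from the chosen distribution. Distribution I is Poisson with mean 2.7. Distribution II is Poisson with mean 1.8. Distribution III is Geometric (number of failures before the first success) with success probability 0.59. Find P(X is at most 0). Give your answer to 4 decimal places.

Conditional on each component, P(X ≤ 0): I: 0.0672055; II: 0.165299; III: 0.59.
By total probability, P(X ≤ 0) = 0.5·0.0672055 + 0.166667·0.165299 + 0.333333·0.59 = 0.257819.

0.2578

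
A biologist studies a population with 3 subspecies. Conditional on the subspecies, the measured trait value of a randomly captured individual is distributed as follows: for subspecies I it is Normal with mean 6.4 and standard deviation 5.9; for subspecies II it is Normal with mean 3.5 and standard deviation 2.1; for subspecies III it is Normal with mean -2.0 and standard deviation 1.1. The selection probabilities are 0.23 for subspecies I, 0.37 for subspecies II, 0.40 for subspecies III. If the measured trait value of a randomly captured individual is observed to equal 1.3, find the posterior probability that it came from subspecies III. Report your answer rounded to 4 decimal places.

Likelihoods f(1.3 | ·): I: 0.0465378; II: 0.109741; III: 0.00402895.
Posterior ∝ prior × likelihood. Numerator for III: 0.4·0.00402895 = 0.00161158.
Normalizing constant: 0.23·0.0465378 + 0.37·0.109741 + 0.4·0.00402895 = 0.0529196.
P(III | observation) = 0.00161158 / 0.0529196 = 0.0304534.

0.0305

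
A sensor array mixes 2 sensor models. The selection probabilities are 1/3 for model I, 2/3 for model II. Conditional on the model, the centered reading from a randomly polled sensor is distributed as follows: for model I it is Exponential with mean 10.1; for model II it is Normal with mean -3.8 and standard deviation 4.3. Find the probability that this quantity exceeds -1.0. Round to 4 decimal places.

Conditional on each model, P(X > -1.0): I: 1; II: 0.257471.
By total probability, P(X > -1.0) = 0.333333·1 + 0.666667·0.257471 = 0.50498.

0.5050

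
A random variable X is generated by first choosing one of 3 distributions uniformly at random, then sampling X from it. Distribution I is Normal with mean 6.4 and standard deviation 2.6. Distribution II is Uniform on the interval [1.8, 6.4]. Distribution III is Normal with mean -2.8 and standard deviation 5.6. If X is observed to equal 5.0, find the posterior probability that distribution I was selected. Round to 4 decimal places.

0.3520

Likelihoods f(5.0 | ·): I: 0.132732; II: 0.217391; III: 0.0270051.
Posterior ∝ prior × likelihood. Numerator for I: 0.333333·0.132732 = 0.0442441.
Normalizing constant: 0.333333·0.132732 + 0.333333·0.217391 + 0.333333·0.0270051 = 0.12571.
P(I | observation) = 0.0442441 / 0.12571 = 0.351955.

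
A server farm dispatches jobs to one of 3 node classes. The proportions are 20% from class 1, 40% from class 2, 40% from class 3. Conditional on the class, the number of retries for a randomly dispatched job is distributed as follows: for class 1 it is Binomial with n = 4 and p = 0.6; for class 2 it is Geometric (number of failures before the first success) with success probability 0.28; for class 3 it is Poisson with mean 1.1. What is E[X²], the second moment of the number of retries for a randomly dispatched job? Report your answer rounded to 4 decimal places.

8.5864

For each component E[X²] = Var + (mean)², giving 1: 6.72; 2: 15.7959; 3: 2.31.
Overall E[X²] = 0.2·6.72 + 0.4·15.7959 + 0.4·2.31 = 8.58637.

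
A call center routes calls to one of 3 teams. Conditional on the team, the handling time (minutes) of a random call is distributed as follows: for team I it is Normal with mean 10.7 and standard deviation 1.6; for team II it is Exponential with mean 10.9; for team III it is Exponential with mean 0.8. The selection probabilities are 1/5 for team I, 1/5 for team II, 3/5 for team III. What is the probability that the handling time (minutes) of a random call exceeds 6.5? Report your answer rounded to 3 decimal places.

0.309

Conditional on each team, P(X > 6.5): I: 0.995668; II: 0.550829; III: 0.000296045.
By total probability, P(X > 6.5) = 0.2·0.995668 + 0.2·0.550829 + 0.6·0.000296045 = 0.309477.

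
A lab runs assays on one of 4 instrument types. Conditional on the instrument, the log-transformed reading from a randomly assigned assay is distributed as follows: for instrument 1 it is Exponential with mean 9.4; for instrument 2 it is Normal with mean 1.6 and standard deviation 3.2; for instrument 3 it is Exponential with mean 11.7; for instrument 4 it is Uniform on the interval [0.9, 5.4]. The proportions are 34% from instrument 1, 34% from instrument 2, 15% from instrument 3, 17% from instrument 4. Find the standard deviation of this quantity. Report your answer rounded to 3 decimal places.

8.433

Per component, 1: μ=9.4, E[X²]=176.72; 2: μ=1.6, E[X²]=12.8; 3: μ=11.7, E[X²]=273.78; 4: μ=3.15, E[X²]=11.61.
E[X] = 0.34·9.4 + 0.34·1.6 + 0.15·11.7 + 0.17·3.15 = 6.0305.
E[X²] = 0.34·176.72 + 0.34·12.8 + 0.15·273.78 + 0.17·11.61 = 107.478.
Var(X) = E[X²] − (E[X])² = 107.478 − 36.3669 = 71.1106.
SD(X) = √71.1106 = 8.43271.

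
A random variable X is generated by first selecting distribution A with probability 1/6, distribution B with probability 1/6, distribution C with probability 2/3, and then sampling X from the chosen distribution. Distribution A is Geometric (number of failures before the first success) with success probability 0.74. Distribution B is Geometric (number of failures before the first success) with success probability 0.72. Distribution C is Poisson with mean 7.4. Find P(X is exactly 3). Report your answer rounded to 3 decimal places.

0.032

Conditional on each component, P(X = 3): A: 0.0130062; B: 0.0158054; C: 0.0412824.
By total probability, P(X = 3) = 0.166667·0.0130062 + 0.166667·0.0158054 + 0.666667·0.0412824 = 0.0323235.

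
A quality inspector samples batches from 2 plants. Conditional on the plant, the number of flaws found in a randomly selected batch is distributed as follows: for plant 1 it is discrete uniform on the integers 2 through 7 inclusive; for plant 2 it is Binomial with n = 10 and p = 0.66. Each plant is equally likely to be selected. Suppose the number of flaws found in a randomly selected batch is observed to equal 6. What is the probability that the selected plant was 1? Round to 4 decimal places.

0.4181

Likelihoods P(X=6 | ·): 1: 0.166667; 2: 0.231952.
Posterior ∝ prior × likelihood. Numerator for 1: 0.5·0.166667 = 0.0833333.
Normalizing constant: 0.5·0.166667 + 0.5·0.231952 = 0.199309.
P(1 | observation) = 0.0833333 / 0.199309 = 0.41811.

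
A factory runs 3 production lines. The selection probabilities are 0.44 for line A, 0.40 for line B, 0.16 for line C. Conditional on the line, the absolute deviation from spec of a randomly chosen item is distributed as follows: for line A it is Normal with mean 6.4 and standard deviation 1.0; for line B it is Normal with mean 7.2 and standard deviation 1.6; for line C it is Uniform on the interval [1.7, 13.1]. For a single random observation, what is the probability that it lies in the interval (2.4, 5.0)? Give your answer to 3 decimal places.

Conditional on each line, P(2.4 < X < 5.0): A: 0.080725; B: 0.0832158; C: 0.22807.
By total probability, P(2.4 < X < 5.0) = 0.44·0.080725 + 0.4·0.0832158 + 0.16·0.22807 = 0.105297.

0.105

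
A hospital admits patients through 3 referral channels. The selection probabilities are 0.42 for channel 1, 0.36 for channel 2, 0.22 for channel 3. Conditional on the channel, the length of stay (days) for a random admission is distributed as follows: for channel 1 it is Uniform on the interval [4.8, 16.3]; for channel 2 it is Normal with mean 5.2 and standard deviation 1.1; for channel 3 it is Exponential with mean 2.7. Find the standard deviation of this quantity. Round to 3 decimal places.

Per component, 1: μ=10.55, E[X²]=122.323; 2: μ=5.2, E[X²]=28.25; 3: μ=2.7, E[X²]=14.58.
E[X] = 0.42·10.55 + 0.36·5.2 + 0.22·2.7 = 6.897.
E[X²] = 0.42·122.323 + 0.36·28.25 + 0.22·14.58 = 64.7534.
Var(X) = E[X²] − (E[X])² = 64.7534 − 47.5686 = 17.1848.
SD(X) = √17.1848 = 4.14545.

4.145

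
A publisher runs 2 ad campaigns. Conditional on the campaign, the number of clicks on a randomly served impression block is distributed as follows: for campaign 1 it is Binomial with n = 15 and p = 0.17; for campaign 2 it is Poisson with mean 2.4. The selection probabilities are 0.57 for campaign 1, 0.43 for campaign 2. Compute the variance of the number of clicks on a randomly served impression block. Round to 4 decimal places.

Per component, 1: μ=2.55, E[X²]=8.619; 2: μ=2.4, E[X²]=8.16.
E[X] = 0.57·2.55 + 0.43·2.4 = 2.4855.
E[X²] = 0.57·8.619 + 0.43·8.16 = 8.42163.
Var(X) = E[X²] − (E[X])² = 8.42163 − 6.17771 = 2.24392.

2.2439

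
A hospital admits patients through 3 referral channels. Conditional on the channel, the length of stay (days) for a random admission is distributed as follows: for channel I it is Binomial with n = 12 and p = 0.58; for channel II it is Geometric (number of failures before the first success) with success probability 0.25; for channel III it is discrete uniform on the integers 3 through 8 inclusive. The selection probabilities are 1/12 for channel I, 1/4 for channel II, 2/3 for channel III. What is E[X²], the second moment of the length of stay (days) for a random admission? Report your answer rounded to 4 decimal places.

For each component E[X²] = Var + (mean)², giving I: 51.3648; II: 21; III: 33.1667.
Overall E[X²] = 0.0833333·51.3648 + 0.25·21 + 0.666667·33.1667 = 31.6415.

31.6415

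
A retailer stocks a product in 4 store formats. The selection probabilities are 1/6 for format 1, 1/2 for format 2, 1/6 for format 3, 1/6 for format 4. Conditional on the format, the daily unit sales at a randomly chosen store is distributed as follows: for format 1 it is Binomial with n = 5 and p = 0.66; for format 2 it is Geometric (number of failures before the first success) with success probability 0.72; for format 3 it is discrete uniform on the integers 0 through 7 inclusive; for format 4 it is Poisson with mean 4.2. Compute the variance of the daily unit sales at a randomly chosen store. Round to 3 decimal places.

4.792

Per component, 1: μ=3.3, E[X²]=12.012; 2: μ=0.388889, E[X²]=0.691358; 3: μ=3.5, E[X²]=17.5; 4: μ=4.2, E[X²]=21.84.
E[X] = 0.166667·3.3 + 0.5·0.388889 + 0.166667·3.5 + 0.166667·4.2 = 2.02778.
E[X²] = 0.166667·12.012 + 0.5·0.691358 + 0.166667·17.5 + 0.166667·21.84 = 8.90435.
Var(X) = E[X²] − (E[X])² = 8.90435 − 4.11188 = 4.79246.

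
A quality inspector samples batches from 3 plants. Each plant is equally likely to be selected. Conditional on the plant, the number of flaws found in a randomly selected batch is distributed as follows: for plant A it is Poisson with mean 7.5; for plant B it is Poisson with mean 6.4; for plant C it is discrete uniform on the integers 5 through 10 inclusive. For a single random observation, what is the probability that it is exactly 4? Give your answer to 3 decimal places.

0.063

Conditional on each plant, P(X = 4): A: 0.0729164; B: 0.116151; C: 0.
By total probability, P(X = 4) = 0.333333·0.0729164 + 0.333333·0.116151 + 0.333333·0 = 0.0630226.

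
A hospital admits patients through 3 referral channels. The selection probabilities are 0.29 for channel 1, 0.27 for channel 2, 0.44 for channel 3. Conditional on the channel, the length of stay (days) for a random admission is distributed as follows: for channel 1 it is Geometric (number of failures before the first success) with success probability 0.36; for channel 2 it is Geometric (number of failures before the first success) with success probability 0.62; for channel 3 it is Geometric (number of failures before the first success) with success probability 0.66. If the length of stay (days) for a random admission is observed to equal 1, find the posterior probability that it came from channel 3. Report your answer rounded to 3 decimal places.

0.431

Likelihoods P(X=1 | ·): 1: 0.2304; 2: 0.2356; 3: 0.2244.
Posterior ∝ prior × likelihood. Numerator for 3: 0.44·0.2244 = 0.098736.
Normalizing constant: 0.29·0.2304 + 0.27·0.2356 + 0.44·0.2244 = 0.229164.
P(3 | observation) = 0.098736 / 0.229164 = 0.430853.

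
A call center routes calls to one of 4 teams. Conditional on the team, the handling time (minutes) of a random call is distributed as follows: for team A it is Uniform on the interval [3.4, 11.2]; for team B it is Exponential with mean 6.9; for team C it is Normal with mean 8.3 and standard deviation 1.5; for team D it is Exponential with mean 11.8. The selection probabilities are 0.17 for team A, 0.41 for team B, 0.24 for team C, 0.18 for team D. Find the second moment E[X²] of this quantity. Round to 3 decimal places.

116.161

For each component E[X²] = Var + (mean)², giving A: 58.36; B: 95.22; C: 71.14; D: 278.48.
Overall E[X²] = 0.17·58.36 + 0.41·95.22 + 0.24·71.14 + 0.18·278.48 = 116.161.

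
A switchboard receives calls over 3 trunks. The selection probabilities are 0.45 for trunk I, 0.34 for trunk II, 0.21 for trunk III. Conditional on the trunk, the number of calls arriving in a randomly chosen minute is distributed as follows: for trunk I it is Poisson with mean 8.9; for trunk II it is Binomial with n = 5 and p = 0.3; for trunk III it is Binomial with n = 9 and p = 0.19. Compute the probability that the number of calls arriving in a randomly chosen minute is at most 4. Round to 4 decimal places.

Conditional on each trunk, P(X ≤ 4): I: 0.0584325; II: 0.99757; III: 0.984246.
By total probability, P(X ≤ 4) = 0.45·0.0584325 + 0.34·0.99757 + 0.21·0.984246 = 0.57216.

0.5722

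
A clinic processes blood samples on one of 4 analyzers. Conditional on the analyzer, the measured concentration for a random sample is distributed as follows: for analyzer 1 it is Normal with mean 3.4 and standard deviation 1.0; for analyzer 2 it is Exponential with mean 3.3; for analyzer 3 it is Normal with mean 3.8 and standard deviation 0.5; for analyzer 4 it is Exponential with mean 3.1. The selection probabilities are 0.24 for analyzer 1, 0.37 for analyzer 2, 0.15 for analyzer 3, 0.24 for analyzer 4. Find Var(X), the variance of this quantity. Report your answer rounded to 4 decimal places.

6.6601

Per component, 1: μ=3.4, E[X²]=12.56; 2: μ=3.3, E[X²]=21.78; 3: μ=3.8, E[X²]=14.69; 4: μ=3.1, E[X²]=19.22.
E[X] = 0.24·3.4 + 0.37·3.3 + 0.15·3.8 + 0.24·3.1 = 3.351.
E[X²] = 0.24·12.56 + 0.37·21.78 + 0.15·14.69 + 0.24·19.22 = 17.8893.
Var(X) = E[X²] − (E[X])² = 17.8893 − 11.2292 = 6.6601.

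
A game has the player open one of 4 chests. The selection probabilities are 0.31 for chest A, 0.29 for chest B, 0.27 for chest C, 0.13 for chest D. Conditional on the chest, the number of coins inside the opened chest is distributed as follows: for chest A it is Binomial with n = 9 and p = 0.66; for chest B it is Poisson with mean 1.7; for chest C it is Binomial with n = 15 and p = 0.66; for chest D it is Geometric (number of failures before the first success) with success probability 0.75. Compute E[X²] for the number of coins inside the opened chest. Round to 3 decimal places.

For each component E[X²] = Var + (mean)², giving A: 37.3032; B: 4.59; C: 101.376; D: 0.555556.
Overall E[X²] = 0.31·37.3032 + 0.29·4.59 + 0.27·101.376 + 0.13·0.555556 = 40.3388.

40.339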